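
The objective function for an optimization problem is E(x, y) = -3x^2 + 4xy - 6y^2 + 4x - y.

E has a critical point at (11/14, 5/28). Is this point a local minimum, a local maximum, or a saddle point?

The Hessian of E is constant: H = [[-6, 4], [4, -12]].
det(H) = (-6)·(-12) − 4² = 56.
det(H) > 0 and tr(H) = -18 < 0, so H is negative definite and the point is a local maximum.

local maximum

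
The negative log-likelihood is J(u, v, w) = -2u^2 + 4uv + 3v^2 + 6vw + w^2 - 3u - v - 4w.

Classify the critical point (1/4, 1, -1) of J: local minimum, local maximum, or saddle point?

saddle point

The Hessian is constant: H = [[-4, 4, 0], [4, 6, 6], [0, 6, 2]].
Leading principal minors: Δ₁ = -4, Δ₂ = -40, Δ₃ = 64.
The minors fit neither the all-positive nor the alternating-sign pattern, so H is indefinite: a saddle point.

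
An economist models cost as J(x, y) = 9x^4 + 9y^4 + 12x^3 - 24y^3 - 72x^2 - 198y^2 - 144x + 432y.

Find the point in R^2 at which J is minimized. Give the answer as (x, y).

J(x,y) separates as P(x) + Q(y), so its minimum is min P + min Q.
P'(x) = 36(x - 2)(x + 1)(x + 2) vanishes at x ∈ {-2, -1, 2}; Q'(y) = 36(y - 4)(y - 1)(y + 3) vanishes at y ∈ {-3, 1, 4}.
Local minima of P (where P''>0): P(-2)=48, P(2)=-336. Local minima of Q: Q(-3)=-1701, Q(4)=-672.
So the global minimum of J is P(2) + Q(-3) = -336 − 1701 = -2037, attained at (2, -3).

(2, -3)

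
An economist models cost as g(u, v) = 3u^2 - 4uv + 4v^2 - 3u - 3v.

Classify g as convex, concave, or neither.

g is quadratic, so its Hessian is the constant matrix H = [[6, -4], [-4, 8]].
det(H) = 32, tr(H) = 14.
det(H) > 0 and tr(H) > 0, so H is positive definite everywhere: convex.

convex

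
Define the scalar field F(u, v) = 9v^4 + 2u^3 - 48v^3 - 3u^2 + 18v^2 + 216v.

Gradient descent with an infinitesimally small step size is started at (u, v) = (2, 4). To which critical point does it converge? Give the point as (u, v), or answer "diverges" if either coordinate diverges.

(1, 3)

F is separable, so gradient descent decouples: u follows -∂F/∂u, v follows -∂F/∂v.
∂F/∂u = 6u(u - 1); at u=2 this is 12, so u decreases.
∂F/∂v = 36(v - 3)(v - 2)(v + 1); at v=4 this is 360, so v decreases.
u converges to its nearest critical value 1 (a local min of the u-part); v converges to 3. The iterate converges to (1, 3).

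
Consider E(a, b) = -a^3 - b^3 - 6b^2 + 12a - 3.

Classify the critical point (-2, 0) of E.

saddle point

The mixed partial ∂²E/∂a∂b is 0, so the Hessian at any point is diag(E_aa, E_bb) = diag(-6a, -6(b + 2)).
At (-2, 0): H = diag(12, -12).
The eigenvalues have opposite signs, so H is indefinite: a saddle point.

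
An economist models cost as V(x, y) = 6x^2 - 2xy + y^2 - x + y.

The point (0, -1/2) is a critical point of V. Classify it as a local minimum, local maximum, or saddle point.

local minimum

The Hessian of V is constant: H = [[12, -2], [-2, 2]].
det(H) = 12·2 − (-2)² = 20.
det(H) > 0 and tr(H) = 14 > 0, so H is positive definite and the point is a local minimum.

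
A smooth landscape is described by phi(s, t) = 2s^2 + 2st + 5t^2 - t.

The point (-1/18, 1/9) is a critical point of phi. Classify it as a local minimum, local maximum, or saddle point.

local minimum

The Hessian of phi is constant: H = [[4, 2], [2, 10]].
det(H) = 4·10 − 2² = 36.
det(H) > 0 and tr(H) = 14 > 0, so H is positive definite and the point is a local minimum.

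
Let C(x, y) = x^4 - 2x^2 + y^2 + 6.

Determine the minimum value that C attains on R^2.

C(x,y) separates as P(x) + Q(y) + 6, so its minimum is min P + min Q + 6.
P'(x) = 4x(x - 1)(x + 1) vanishes at x ∈ {-1, 0, 1}; Q'(y) = 2y vanishes at y ∈ {0}.
Local minima of P (where P''>0): P(-1)=-1, P(1)=-1. Local minima of Q: Q(0)=0.
So the global minimum of C is P(-1) + Q(0) + 6 = -1 + 0 + 6 = 5, attained at (-1, 0).

5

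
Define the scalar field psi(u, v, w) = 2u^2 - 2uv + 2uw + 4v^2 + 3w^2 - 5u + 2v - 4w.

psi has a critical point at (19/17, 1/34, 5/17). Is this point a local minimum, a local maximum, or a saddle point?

local minimum

The Hessian is constant: H = [[4, -2, 2], [-2, 8, 0], [2, 0, 6]].
Leading principal minors: Δ₁ = 4, Δ₂ = 28, Δ₃ = 136.
All leading minors are positive, so H is positive definite: a local minimum.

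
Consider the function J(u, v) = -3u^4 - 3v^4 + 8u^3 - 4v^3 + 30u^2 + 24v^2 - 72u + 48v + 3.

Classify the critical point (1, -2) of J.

saddle point

The mixed partial ∂²J/∂u∂v is 0, so the Hessian at any point is diag(J_uu, J_vv) = diag(12(-3u^2 + 4u + 5), 12(-3v^2 - 2v + 4)).
At (1, -2): H = diag(72, -48).
The eigenvalues have opposite signs, so H is indefinite: a saddle point.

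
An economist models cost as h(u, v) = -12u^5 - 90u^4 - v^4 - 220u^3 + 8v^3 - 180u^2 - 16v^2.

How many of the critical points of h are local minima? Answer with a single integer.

2

h separates as a function of u plus a function of v, so ∇h=0 decouples.
∂h/∂u = -60u(u + 1)(u + 2)(u + 3) = 0 at u ∈ {-3, -2, -1, 0}; ∂h/∂v = -4v(v - 4)(v - 2) = 0 at v ∈ {0, 2, 4}.
The Hessian is diagonal: diag(h_uu, h_vv). Second derivatives: h_uu(-3)=360, h_uu(-2)=-120, h_uu(-1)=120, h_uu(0)=-360; h_vv(0)=-32, h_vv(2)=16, h_vv(4)=-32.
Local minima occur where both diagonal entries positive: (-3, 2), (-1, 2). Count: 2.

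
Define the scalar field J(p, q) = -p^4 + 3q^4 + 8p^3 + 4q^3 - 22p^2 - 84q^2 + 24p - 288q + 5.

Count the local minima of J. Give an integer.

2

J separates as a function of p plus a function of q, so ∇J=0 decouples.
∂J/∂p = -4(p - 3)(p - 2)(p - 1) = 0 at p ∈ {1, 2, 3}; ∂J/∂q = 12(q - 4)(q + 2)(q + 3) = 0 at q ∈ {-3, -2, 4}.
The Hessian is diagonal: diag(J_pp, J_qq). Second derivatives: J_pp(1)=-8, J_pp(2)=4, J_pp(3)=-8; J_qq(-3)=84, J_qq(-2)=-72, J_qq(4)=504.
Local minima occur where both diagonal entries positive: (2, -3), (2, 4). Count: 2.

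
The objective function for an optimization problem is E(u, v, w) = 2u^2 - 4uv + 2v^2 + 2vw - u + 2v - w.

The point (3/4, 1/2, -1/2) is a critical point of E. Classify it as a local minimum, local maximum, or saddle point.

saddle point

The Hessian is constant: H = [[4, -4, 0], [-4, 4, 2], [0, 2, 0]].
Leading principal minors: Δ₁ = 4, Δ₂ = 0, Δ₃ = -16.
The minors fit neither the all-positive nor the alternating-sign pattern, so H is indefinite: a saddle point.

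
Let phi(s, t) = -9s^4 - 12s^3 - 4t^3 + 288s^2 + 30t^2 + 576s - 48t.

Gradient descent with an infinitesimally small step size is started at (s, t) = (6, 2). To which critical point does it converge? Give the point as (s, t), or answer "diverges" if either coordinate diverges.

phi is separable, so gradient descent decouples: s follows -∂phi/∂s, t follows -∂phi/∂t.
∂phi/∂s = -36(s - 4)(s + 1)(s + 4); at s=6 this is -5040, so s increases.
∂phi/∂t = -12(t - 4)(t - 1); at t=2 this is 24, so t decreases.
The s-coordinate has no critical point in that direction and runs off to infinity.

diverges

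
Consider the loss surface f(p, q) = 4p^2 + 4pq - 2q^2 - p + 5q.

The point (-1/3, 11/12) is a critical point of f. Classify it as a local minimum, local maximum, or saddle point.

The Hessian of f is constant: H = [[8, 4], [4, -4]].
det(H) = 8·(-4) − 4² = -48.
Since det(H) < 0, H is indefinite and the critical point is a saddle point.

saddle point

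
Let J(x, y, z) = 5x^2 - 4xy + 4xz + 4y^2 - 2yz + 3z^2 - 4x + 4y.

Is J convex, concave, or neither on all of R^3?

J is quadratic, so its Hessian is the constant matrix H = [[10, -4, 4], [-4, 8, -2], [4, -2, 6]].
Leading principal minors: 10, 64, 280.
All positive ⇒ H ≻ 0 ⇒ convex.

convex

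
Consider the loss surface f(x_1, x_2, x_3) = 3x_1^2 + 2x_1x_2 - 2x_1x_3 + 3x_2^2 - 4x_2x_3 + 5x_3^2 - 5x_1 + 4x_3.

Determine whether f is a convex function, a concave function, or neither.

convex

f is quadratic, so its Hessian is the constant matrix H = [[6, 2, -2], [2, 6, -4], [-2, -4, 10]].
Leading principal minors: 6, 32, 232.
All positive ⇒ H ≻ 0 ⇒ convex.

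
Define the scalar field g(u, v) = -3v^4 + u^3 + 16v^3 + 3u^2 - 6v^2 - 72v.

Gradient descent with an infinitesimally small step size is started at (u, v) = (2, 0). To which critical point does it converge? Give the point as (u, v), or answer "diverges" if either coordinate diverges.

(0, 2)

g is separable, so gradient descent decouples: u follows -∂g/∂u, v follows -∂g/∂v.
∂g/∂u = 3u(u + 2); at u=2 this is 24, so u decreases.
∂g/∂v = -12(v - 3)(v - 2)(v + 1); at v=0 this is -72, so v increases.
u converges to its nearest critical value 0 (a local min of the u-part); v converges to 2. The iterate converges to (0, 2).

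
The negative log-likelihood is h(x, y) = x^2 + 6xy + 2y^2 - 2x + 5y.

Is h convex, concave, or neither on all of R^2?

neither

h is quadratic, so its Hessian is the constant matrix H = [[2, 6], [6, 4]].
det(H) = -28, tr(H) = 6.
det(H) < 0, so H is indefinite: neither convex nor concave.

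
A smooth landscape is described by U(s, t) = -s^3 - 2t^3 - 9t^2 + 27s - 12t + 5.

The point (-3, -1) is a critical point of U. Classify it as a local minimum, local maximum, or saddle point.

The mixed partial ∂²U/∂s∂t is 0, so the Hessian at any point is diag(U_ss, U_tt) = diag(-6s, -6(2t + 3)).
At (-3, -1): H = diag(18, -6).
The eigenvalues have opposite signs, so H is indefinite: a saddle point.

saddle point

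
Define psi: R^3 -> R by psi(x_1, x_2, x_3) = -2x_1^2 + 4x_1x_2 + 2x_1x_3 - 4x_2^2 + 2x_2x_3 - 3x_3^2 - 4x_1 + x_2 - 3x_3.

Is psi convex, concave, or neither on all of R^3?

psi is quadratic, so its Hessian is the constant matrix H = [[-4, 4, 2], [4, -8, 2], [2, 2, -6]].
Leading principal minors: -4, 16, -16.
Signs alternate −, +, − ⇒ H ≺ 0 ⇒ concave.

concave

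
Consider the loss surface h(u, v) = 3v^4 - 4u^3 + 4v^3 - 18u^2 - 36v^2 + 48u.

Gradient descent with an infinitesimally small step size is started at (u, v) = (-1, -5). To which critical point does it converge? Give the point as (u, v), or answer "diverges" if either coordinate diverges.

h is separable, so gradient descent decouples: u follows -∂h/∂u, v follows -∂h/∂v.
∂h/∂u = -12(u - 1)(u + 4); at u=-1 this is 72, so u decreases.
∂h/∂v = 12v(v - 2)(v + 3); at v=-5 this is -840, so v increases.
u converges to its nearest critical value -4 (a local min of the u-part); v converges to -3. The iterate converges to (-4, -3).

(-4, -3)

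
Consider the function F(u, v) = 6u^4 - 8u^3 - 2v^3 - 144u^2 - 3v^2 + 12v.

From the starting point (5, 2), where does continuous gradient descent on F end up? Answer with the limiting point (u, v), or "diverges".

F is separable, so gradient descent decouples: u follows -∂F/∂u, v follows -∂F/∂v.
∂F/∂u = 24u(u - 4)(u + 3); at u=5 this is 960, so u decreases.
∂F/∂v = -6(v - 1)(v + 2); at v=2 this is -24, so v increases.
The v-coordinate has no critical point in that direction and runs off to infinity.

diverges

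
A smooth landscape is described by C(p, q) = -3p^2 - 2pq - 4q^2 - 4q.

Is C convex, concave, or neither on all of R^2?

C is quadratic, so its Hessian is the constant matrix H = [[-6, -2], [-2, -8]].
det(H) = 44, tr(H) = -14.
det(H) > 0 and tr(H) < 0, so H is negative definite everywhere: concave.

concave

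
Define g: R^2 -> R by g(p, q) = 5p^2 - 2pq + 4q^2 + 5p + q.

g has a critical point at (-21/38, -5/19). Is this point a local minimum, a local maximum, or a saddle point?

local minimum

The Hessian of g is constant: H = [[10, -2], [-2, 8]].
det(H) = 10·8 − (-2)² = 76.
det(H) > 0 and tr(H) = 18 > 0, so H is positive definite and the point is a local minimum.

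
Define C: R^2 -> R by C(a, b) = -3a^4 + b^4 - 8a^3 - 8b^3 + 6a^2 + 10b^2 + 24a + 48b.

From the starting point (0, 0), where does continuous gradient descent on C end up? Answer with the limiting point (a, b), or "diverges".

(-1, -1)

C is separable, so gradient descent decouples: a follows -∂C/∂a, b follows -∂C/∂b.
∂C/∂a = -12(a - 1)(a + 1)(a + 2); at a=0 this is 24, so a decreases.
∂C/∂b = 4(b - 4)(b - 3)(b + 1); at b=0 this is 48, so b decreases.
a converges to its nearest critical value -1 (a local min of the a-part); b converges to -1. The iterate converges to (-1, -1).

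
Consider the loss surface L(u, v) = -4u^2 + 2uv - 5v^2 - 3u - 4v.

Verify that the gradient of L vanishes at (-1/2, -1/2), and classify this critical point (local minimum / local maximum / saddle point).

∇L = (-8u + 2v - 3, 2u - 10v - 4); substituting (-1/2, -1/2) gives ∇L = (0, 0), so (-1/2, -1/2) is indeed a critical point.
The Hessian of L is constant: H = [[-8, 2], [2, -10]].
det(H) = (-8)·(-10) − 2² = 76.
det(H) > 0 and tr(H) = -18 < 0, so H is negative definite and the point is a local maximum.

local maximum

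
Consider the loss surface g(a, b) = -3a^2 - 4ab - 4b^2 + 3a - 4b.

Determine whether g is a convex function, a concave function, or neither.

g is quadratic, so its Hessian is the constant matrix H = [[-6, -4], [-4, -8]].
det(H) = 32, tr(H) = -14.
det(H) > 0 and tr(H) < 0, so H is negative definite everywhere: concave.

concave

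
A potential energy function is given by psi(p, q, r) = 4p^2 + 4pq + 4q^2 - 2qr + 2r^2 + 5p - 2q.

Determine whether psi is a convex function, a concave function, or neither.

psi is quadratic, so its Hessian is the constant matrix H = [[8, 4, 0], [4, 8, -2], [0, -2, 4]].
Leading principal minors: 8, 48, 160.
All positive ⇒ H ≻ 0 ⇒ convex.

convex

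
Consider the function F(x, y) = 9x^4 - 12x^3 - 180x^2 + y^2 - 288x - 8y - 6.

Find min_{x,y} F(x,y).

F(x,y) separates as P(x) + Q(y) − 6, so its minimum is min P + min Q − 6.
P'(x) = 36(x - 4)(x + 1)(x + 2) vanishes at x ∈ {-2, -1, 4}; Q'(y) = 2y - 8 vanishes at y ∈ {4}.
Local minima of P (where P''>0): P(-2)=96, P(4)=-2496. Local minima of Q: Q(4)=-16.
So the global minimum of F is P(4) + Q(4) − 6 = -2496 − 16 − 6 = -2518, attained at (4, 4).

-2518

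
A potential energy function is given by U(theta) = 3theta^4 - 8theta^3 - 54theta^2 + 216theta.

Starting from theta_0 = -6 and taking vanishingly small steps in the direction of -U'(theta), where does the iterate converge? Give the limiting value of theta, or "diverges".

-3

U'(theta) = 12(theta - 3)(theta - 2)(theta + 3), so U'(-6) = -2592.
Gradient descent moves in the -U' direction, i.e. theta is increasing.
The nearest critical point in that direction is theta = -3, where U'' = 360 > 0 (a local minimum). The iterate converges there.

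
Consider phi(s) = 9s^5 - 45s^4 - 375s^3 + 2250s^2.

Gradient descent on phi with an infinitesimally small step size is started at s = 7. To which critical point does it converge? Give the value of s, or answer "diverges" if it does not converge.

5

phi'(s) = 45s(s - 5)(s - 4)(s + 5), so phi'(7) = 22680.
Gradient descent moves in the -phi' direction, i.e. s is decreasing.
The nearest critical point in that direction is s = 5, where phi'' = 2250 > 0 (a local minimum). The iterate converges there.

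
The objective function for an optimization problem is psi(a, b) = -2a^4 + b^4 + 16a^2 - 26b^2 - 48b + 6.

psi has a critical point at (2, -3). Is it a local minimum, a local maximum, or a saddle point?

The mixed partial ∂²psi/∂a∂b is 0, so the Hessian at any point is diag(psi_aa, psi_bb) = diag(8(-3a^2 + 4), 4(3b^2 - 13)).
At (2, -3): H = diag(-64, 56).
The eigenvalues have opposite signs, so H is indefinite: a saddle point.

saddle point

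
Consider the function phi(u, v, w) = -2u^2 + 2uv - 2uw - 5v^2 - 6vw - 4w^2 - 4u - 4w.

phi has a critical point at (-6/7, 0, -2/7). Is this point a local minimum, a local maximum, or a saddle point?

local maximum

The Hessian is constant: H = [[-4, 2, -2], [2, -10, -6], [-2, -6, -8]].
Leading principal minors: Δ₁ = -4, Δ₂ = 36, Δ₃ = -56.
The minors alternate sign starting negative (−, +, −), so H is negative definite: a local maximum.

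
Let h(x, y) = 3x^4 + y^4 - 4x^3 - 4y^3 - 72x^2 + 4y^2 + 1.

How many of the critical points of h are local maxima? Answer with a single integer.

h separates as a function of x plus a function of y, so ∇h=0 decouples.
∂h/∂x = 12x(x - 4)(x + 3) = 0 at x ∈ {-3, 0, 4}; ∂h/∂y = 4y(y - 2)(y - 1) = 0 at y ∈ {0, 1, 2}.
The Hessian is diagonal: diag(h_xx, h_yy). Second derivatives: h_xx(-3)=252, h_xx(0)=-144, h_xx(4)=336; h_yy(0)=8, h_yy(1)=-4, h_yy(2)=8.
Local maxima occur where both diagonal entries negative: (0, 1). Count: 1.

1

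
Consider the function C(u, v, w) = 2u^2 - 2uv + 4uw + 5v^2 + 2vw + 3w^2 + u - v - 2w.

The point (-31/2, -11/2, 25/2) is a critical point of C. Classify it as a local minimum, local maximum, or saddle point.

The Hessian is constant: H = [[4, -2, 4], [-2, 10, 2], [4, 2, 6]].
Leading principal minors: Δ₁ = 4, Δ₂ = 36, Δ₃ = 8.
All leading minors are positive, so H is positive definite: a local minimum.

local minimum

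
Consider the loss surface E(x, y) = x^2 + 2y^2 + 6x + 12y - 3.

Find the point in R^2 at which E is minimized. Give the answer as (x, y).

(-3, -3)

E(x,y) separates as P(x) + Q(y) − 3, so its minimum is min P + min Q − 3.
P'(x) = 2x + 6 vanishes at x ∈ {-3}; Q'(y) = 4y + 12 vanishes at y ∈ {-3}.
Local minima of P (where P''>0): P(-3)=-9. Local minima of Q: Q(-3)=-18.
So the global minimum of E is P(-3) + Q(-3) − 3 = -9 − 18 − 3 = -30, attained at (-3, -3).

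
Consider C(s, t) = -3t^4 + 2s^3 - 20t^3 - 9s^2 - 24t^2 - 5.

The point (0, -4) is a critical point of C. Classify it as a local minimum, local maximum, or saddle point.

local maximum

The mixed partial ∂²C/∂s∂t is 0, so the Hessian at any point is diag(C_ss, C_tt) = diag(6(2s - 3), -12(3t^2 + 10t + 4)).
At (0, -4): H = diag(-18, -144).
Both eigenvalues are negative, so H is negative definite: a local maximum.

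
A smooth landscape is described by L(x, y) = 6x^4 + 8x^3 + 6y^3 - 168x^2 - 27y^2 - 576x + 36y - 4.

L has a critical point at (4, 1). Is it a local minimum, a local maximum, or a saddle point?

saddle point

The mixed partial ∂²L/∂x∂y is 0, so the Hessian at any point is diag(L_xx, L_yy) = diag(24(3x^2 + 2x - 14), 18(2y - 3)).
At (4, 1): H = diag(1008, -18).
The eigenvalues have opposite signs, so H is indefinite: a saddle point.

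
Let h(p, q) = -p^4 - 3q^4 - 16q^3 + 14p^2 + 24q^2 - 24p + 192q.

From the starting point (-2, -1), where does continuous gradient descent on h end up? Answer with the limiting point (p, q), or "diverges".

(1, -2)

h is separable, so gradient descent decouples: p follows -∂h/∂p, q follows -∂h/∂q.
∂h/∂p = -4(p - 2)(p - 1)(p + 3); at p=-2 this is -48, so p increases.
∂h/∂q = -12(q - 2)(q + 2)(q + 4); at q=-1 this is 108, so q decreases.
p converges to its nearest critical value 1 (a local min of the p-part); q converges to -2. The iterate converges to (1, -2).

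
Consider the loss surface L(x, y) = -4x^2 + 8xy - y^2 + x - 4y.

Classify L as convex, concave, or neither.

neither

L is quadratic, so its Hessian is the constant matrix H = [[-8, 8], [8, -2]].
det(H) = -48, tr(H) = -10.
det(H) < 0, so H is indefinite: neither convex nor concave.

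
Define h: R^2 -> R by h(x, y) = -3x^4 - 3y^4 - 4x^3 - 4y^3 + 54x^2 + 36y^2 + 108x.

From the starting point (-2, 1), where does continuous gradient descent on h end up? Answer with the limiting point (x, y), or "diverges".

h is separable, so gradient descent decouples: x follows -∂h/∂x, y follows -∂h/∂y.
∂h/∂x = -12(x - 3)(x + 1)(x + 3); at x=-2 this is -60, so x increases.
∂h/∂y = -12y(y - 2)(y + 3); at y=1 this is 48, so y decreases.
x converges to its nearest critical value -1 (a local min of the x-part); y converges to 0. The iterate converges to (-1, 0).

(-1, 0)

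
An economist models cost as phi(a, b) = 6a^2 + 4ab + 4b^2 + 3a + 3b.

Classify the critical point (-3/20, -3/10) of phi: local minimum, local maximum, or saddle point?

The Hessian of phi is constant: H = [[12, 4], [4, 8]].
det(H) = 12·8 − 4² = 80.
det(H) > 0 and tr(H) = 20 > 0, so H is positive definite and the point is a local minimum.

local minimum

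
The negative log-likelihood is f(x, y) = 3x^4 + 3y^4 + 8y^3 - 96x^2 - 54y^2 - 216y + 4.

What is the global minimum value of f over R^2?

f(x,y) separates as P(x) + Q(y) + 4, so its minimum is min P + min Q + 4.
P'(x) = 12x(x - 4)(x + 4) vanishes at x ∈ {-4, 0, 4}; Q'(y) = 12(y - 3)(y + 2)(y + 3) vanishes at y ∈ {-3, -2, 3}.
Local minima of P (where P''>0): P(-4)=-768, P(4)=-768. Local minima of Q: Q(-3)=189, Q(3)=-675.
So the global minimum of f is P(-4) + Q(3) + 4 = -768 − 675 + 4 = -1439, attained at (-4, 3).

-1439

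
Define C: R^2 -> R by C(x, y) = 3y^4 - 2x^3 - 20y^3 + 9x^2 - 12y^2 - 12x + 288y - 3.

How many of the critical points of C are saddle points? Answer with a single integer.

C separates as a function of x plus a function of y, so ∇C=0 decouples.
∂C/∂x = -6(x - 2)(x - 1) = 0 at x ∈ {1, 2}; ∂C/∂y = 12(y - 4)(y - 3)(y + 2) = 0 at y ∈ {-2, 3, 4}.
The Hessian is diagonal: diag(C_xx, C_yy). Second derivatives: C_xx(1)=6, C_xx(2)=-6; C_yy(-2)=360, C_yy(3)=-60, C_yy(4)=72.
Saddle points occur where the two diagonal entries have opposite signs: (1, 3), (2, -2), (2, 4). Count: 3.

3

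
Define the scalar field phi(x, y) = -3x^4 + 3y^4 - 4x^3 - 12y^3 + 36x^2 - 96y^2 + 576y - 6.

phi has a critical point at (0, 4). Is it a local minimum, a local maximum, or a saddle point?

local minimum

The mixed partial ∂²phi/∂x∂y is 0, so the Hessian at any point is diag(phi_xx, phi_yy) = diag(12(-3x^2 - 2x + 6), 12(3y^2 - 6y - 16)).
At (0, 4): H = diag(72, 96).
Both eigenvalues are positive, so H is positive definite: a local minimum.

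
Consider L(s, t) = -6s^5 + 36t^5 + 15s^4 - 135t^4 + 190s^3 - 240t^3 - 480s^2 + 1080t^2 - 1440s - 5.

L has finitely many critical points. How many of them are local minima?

4

L separates as a function of s plus a function of t, so ∇L=0 decouples.
∂L/∂s = -30(s - 4)(s - 3)(s + 1)(s + 4) = 0 at s ∈ {-4, -1, 3, 4}; ∂L/∂t = 180t(t - 3)(t - 2)(t + 2) = 0 at t ∈ {-2, 0, 2, 3}.
The Hessian is diagonal: diag(L_ss, L_tt). Second derivatives: L_ss(-4)=5040, L_ss(-1)=-1800, L_ss(3)=840, L_ss(4)=-1200; L_tt(-2)=-7200, L_tt(0)=2160, L_tt(2)=-1440, L_tt(3)=2700.
Local minima occur where both diagonal entries positive: (-4, 0), (-4, 3), (3, 0), (3, 3). Count: 4.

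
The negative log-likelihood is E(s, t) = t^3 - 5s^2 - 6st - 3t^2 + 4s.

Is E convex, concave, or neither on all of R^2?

neither

The term t^3 is cubic, so the Hessian is not constant.
∂²E/∂t² = 6t - 6, which takes both signs as t varies (negative for sufficiently negative t). A diagonal entry of the Hessian changing sign means the Hessian is neither positive- nor negative-semidefinite on all of R^2.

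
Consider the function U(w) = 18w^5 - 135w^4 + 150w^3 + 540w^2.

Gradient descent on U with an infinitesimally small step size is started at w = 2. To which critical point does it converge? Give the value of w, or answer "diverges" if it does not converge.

U'(w) = 90w(w - 4)(w - 3)(w + 1), so U'(2) = 1080.
Gradient descent moves in the -U' direction, i.e. w is decreasing.
The nearest critical point in that direction is w = 0, where U'' = 1080 > 0 (a local minimum). The iterate converges there.

0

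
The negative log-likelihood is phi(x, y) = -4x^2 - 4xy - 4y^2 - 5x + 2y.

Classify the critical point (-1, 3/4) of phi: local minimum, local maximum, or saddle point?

local maximum

The Hessian of phi is constant: H = [[-8, -4], [-4, -8]].
det(H) = (-8)·(-8) − (-4)² = 48.
det(H) > 0 and tr(H) = -16 < 0, so H is negative definite and the point is a local maximum.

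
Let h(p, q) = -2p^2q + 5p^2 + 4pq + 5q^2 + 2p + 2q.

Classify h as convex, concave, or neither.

neither

The term -2p^2q is cubic, so the Hessian is not constant.
∂²h/∂p² = -4q + 10, which takes both signs as q varies (negative for sufficiently large q). A diagonal entry of the Hessian changing sign means the Hessian is neither positive- nor negative-semidefinite on all of R^2.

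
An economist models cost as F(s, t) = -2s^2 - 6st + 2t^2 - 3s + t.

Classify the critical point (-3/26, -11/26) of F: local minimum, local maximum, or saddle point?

The Hessian of F is constant: H = [[-4, -6], [-6, 4]].
det(H) = (-4)·4 − (-6)² = -52.
Since det(H) < 0, H is indefinite and the critical point is a saddle point.

saddle point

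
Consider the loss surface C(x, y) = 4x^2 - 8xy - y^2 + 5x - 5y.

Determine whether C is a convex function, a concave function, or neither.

neither

C is quadratic, so its Hessian is the constant matrix H = [[8, -8], [-8, -2]].
det(H) = -80, tr(H) = 6.
det(H) < 0, so H is indefinite: neither convex nor concave.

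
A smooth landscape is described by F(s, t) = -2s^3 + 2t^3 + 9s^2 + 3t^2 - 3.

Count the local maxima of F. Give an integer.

1

F separates as a function of s plus a function of t, so ∇F=0 decouples.
∂F/∂s = -6s(s - 3) = 0 at s ∈ {0, 3}; ∂F/∂t = 6t(t + 1) = 0 at t ∈ {-1, 0}.
The Hessian is diagonal: diag(F_ss, F_tt). Second derivatives: F_ss(0)=18, F_ss(3)=-18; F_tt(-1)=-6, F_tt(0)=6.
Local maxima occur where both diagonal entries negative: (3, -1). Count: 1.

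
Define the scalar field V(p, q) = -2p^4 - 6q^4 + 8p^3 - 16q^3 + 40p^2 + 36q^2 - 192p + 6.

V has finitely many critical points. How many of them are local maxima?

4

V separates as a function of p plus a function of q, so ∇V=0 decouples.
∂V/∂p = -8(p - 4)(p - 2)(p + 3) = 0 at p ∈ {-3, 2, 4}; ∂V/∂q = -24q(q - 1)(q + 3) = 0 at q ∈ {-3, 0, 1}.
The Hessian is diagonal: diag(V_pp, V_qq). Second derivatives: V_pp(-3)=-280, V_pp(2)=80, V_pp(4)=-112; V_qq(-3)=-288, V_qq(0)=72, V_qq(1)=-96.
Local maxima occur where both diagonal entries negative: (-3, -3), (-3, 1), (4, -3), (4, 1). Count: 4.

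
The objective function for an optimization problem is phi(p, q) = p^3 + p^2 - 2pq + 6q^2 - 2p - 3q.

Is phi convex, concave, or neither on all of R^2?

neither

The term p^3 is cubic, so the Hessian is not constant.
∂²phi/∂p² = 6p + 2, which takes both signs as p varies (negative for sufficiently negative p). A diagonal entry of the Hessian changing sign means the Hessian is neither positive- nor negative-semidefinite on all of R^2.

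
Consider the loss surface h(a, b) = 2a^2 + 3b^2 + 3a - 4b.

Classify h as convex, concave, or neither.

h is quadratic, so its Hessian is the constant matrix H = [[4, 0], [0, 6]].
det(H) = 24, tr(H) = 10.
det(H) > 0 and tr(H) > 0, so H is positive definite everywhere: convex.

convex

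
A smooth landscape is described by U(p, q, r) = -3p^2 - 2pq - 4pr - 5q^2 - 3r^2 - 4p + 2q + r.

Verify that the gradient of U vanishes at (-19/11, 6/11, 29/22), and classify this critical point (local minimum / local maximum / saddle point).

∇U = (-6p - 2q - 4r - 4, -2p - 10q + 2, -4p - 6r + 1); substituting (-19/11, 6/11, 29/22) gives ∇U = (0, 0, 0), so (-19/11, 6/11, 29/22) is indeed a critical point.
The Hessian is constant: H = [[-6, -2, -4], [-2, -10, 0], [-4, 0, -6]].
Leading principal minors: Δ₁ = -6, Δ₂ = 56, Δ₃ = -176.
The minors alternate sign starting negative (−, +, −), so H is negative definite: a local maximum.

local maximum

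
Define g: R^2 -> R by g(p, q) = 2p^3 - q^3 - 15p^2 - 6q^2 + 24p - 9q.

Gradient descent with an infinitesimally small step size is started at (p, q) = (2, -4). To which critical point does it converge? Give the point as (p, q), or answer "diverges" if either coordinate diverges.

g is separable, so gradient descent decouples: p follows -∂g/∂p, q follows -∂g/∂q.
∂g/∂p = 6(p - 4)(p - 1); at p=2 this is -12, so p increases.
∂g/∂q = -3(q + 1)(q + 3); at q=-4 this is -9, so q increases.
p converges to its nearest critical value 4 (a local min of the p-part); q converges to -3. The iterate converges to (4, -3).

(4, -3)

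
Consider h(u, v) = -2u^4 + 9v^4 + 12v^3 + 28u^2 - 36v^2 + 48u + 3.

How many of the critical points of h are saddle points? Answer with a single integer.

5

h separates as a function of u plus a function of v, so ∇h=0 decouples.
∂h/∂u = -8(u - 3)(u + 1)(u + 2) = 0 at u ∈ {-2, -1, 3}; ∂h/∂v = 36v(v - 1)(v + 2) = 0 at v ∈ {-2, 0, 1}.
The Hessian is diagonal: diag(h_uu, h_vv). Second derivatives: h_uu(-2)=-40, h_uu(-1)=32, h_uu(3)=-160; h_vv(-2)=216, h_vv(0)=-72, h_vv(1)=108.
Saddle points occur where the two diagonal entries have opposite signs: (-2, -2), (-2, 1), (-1, 0), (3, -2), (3, 1). Count: 5.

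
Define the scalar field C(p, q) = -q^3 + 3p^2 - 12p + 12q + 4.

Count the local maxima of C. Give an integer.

C separates as a function of p plus a function of q, so ∇C=0 decouples.
∂C/∂p = 6(p - 2) = 0 at p ∈ {2}; ∂C/∂q = -3(q - 2)(q + 2) = 0 at q ∈ {-2, 2}.
The Hessian is diagonal: diag(C_pp, C_qq). Second derivatives: C_pp(2)=6; C_qq(-2)=12, C_qq(2)=-12.
Local maxima occur where both diagonal entries negative: none. Count: 0.

0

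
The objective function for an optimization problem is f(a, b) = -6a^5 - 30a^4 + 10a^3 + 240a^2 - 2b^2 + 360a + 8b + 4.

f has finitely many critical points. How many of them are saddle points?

2

f separates as a function of a plus a function of b, so ∇f=0 decouples.
∂f/∂a = -30(a - 2)(a + 1)(a + 2)(a + 3) = 0 at a ∈ {-3, -2, -1, 2}; ∂f/∂b = -4(b - 2) = 0 at b ∈ {2}.
The Hessian is diagonal: diag(f_aa, f_bb). Second derivatives: f_aa(-3)=300, f_aa(-2)=-120, f_aa(-1)=180, f_aa(2)=-1800; f_bb(2)=-4.
Saddle points occur where the two diagonal entries have opposite signs: (-3, 2), (-1, 2). Count: 2.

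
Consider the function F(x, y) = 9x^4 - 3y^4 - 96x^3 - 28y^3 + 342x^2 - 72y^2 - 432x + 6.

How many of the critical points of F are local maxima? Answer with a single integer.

F separates as a function of x plus a function of y, so ∇F=0 decouples.
∂F/∂x = 36(x - 4)(x - 3)(x - 1) = 0 at x ∈ {1, 3, 4}; ∂F/∂y = -12y(y + 3)(y + 4) = 0 at y ∈ {-4, -3, 0}.
The Hessian is diagonal: diag(F_xx, F_yy). Second derivatives: F_xx(1)=216, F_xx(3)=-72, F_xx(4)=108; F_yy(-4)=-48, F_yy(-3)=36, F_yy(0)=-144.
Local maxima occur where both diagonal entries negative: (3, -4), (3, 0). Count: 2.

2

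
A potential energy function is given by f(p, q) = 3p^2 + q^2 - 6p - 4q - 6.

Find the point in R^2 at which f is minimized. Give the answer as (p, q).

(1, 2)

f(p,q) separates as A(p) + B(q) − 6, so its minimum is min A + min B − 6.
A'(p) = 6p - 6 vanishes at p ∈ {1}; B'(q) = 2q - 4 vanishes at q ∈ {2}.
Local minima of A (where A''>0): A(1)=-3. Local minima of B: B(2)=-4.
So the global minimum of f is A(1) + B(2) − 6 = -3 − 4 − 6 = -13, attained at (1, 2).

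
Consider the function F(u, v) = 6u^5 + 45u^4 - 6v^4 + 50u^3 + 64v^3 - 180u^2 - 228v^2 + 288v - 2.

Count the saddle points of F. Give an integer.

F separates as a function of u plus a function of v, so ∇F=0 decouples.
∂F/∂u = 30u(u - 1)(u + 3)(u + 4) = 0 at u ∈ {-4, -3, 0, 1}; ∂F/∂v = -24(v - 4)(v - 3)(v - 1) = 0 at v ∈ {1, 3, 4}.
The Hessian is diagonal: diag(F_uu, F_vv). Second derivatives: F_uu(-4)=-600, F_uu(-3)=360, F_uu(0)=-360, F_uu(1)=600; F_vv(1)=-144, F_vv(3)=48, F_vv(4)=-72.
Saddle points occur where the two diagonal entries have opposite signs: (-4, 3), (-3, 1), (-3, 4), (0, 3), (1, 1), (1, 4). Count: 6.

6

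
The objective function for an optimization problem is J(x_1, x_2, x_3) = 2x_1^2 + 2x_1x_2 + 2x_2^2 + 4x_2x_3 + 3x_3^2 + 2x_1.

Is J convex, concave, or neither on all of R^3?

convex

J is quadratic, so its Hessian is the constant matrix H = [[4, 2, 0], [2, 4, 4], [0, 4, 6]].
Leading principal minors: 4, 12, 8.
All positive ⇒ H ≻ 0 ⇒ convex.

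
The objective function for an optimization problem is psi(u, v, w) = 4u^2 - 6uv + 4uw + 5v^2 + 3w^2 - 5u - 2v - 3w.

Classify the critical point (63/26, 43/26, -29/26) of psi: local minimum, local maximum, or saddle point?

The Hessian is constant: H = [[8, -6, 4], [-6, 10, 0], [4, 0, 6]].
Leading principal minors: Δ₁ = 8, Δ₂ = 44, Δ₃ = 104.
All leading minors are positive, so H is positive definite: a local minimum.

local minimum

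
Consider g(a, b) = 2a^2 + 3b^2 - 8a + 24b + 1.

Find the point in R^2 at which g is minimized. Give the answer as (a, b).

g(a,b) separates as P(a) + Q(b) + 1, so its minimum is min P + min Q + 1.
P'(a) = 4a - 8 vanishes at a ∈ {2}; Q'(b) = 6b + 24 vanishes at b ∈ {-4}.
Local minima of P (where P''>0): P(2)=-8. Local minima of Q: Q(-4)=-48.
So the global minimum of g is P(2) + Q(-4) + 1 = -8 − 48 + 1 = -55, attained at (2, -4).

(2, -4)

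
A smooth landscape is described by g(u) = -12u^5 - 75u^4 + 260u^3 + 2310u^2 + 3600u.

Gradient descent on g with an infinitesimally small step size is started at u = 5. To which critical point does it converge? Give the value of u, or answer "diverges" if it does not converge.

diverges

g'(u) = -60(u - 4)(u + 1)(u + 3)(u + 5), so g'(5) = -28800.
Gradient descent moves in the -g' direction, i.e. u is increasing.
There is no critical point above u=5, and g' keeps the same sign, so the iterate runs off to +∞.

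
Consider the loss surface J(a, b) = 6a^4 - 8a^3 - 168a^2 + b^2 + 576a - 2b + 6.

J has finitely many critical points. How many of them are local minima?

J separates as a function of a plus a function of b, so ∇J=0 decouples.
∂J/∂a = 24(a - 3)(a - 2)(a + 4) = 0 at a ∈ {-4, 2, 3}; ∂J/∂b = 2(b - 1) = 0 at b ∈ {1}.
The Hessian is diagonal: diag(J_aa, J_bb). Second derivatives: J_aa(-4)=1008, J_aa(2)=-144, J_aa(3)=168; J_bb(1)=2.
Local minima occur where both diagonal entries positive: (-4, 1), (3, 1). Count: 2.

2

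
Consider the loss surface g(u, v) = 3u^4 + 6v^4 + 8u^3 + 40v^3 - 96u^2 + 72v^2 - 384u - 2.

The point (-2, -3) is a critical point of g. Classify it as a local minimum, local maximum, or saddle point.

The mixed partial ∂²g/∂u∂v is 0, so the Hessian at any point is diag(g_uu, g_vv) = diag(12(3u^2 + 4u - 16), 24(3v^2 + 10v + 6)).
At (-2, -3): H = diag(-144, 72).
The eigenvalues have opposite signs, so H is indefinite: a saddle point.

saddle point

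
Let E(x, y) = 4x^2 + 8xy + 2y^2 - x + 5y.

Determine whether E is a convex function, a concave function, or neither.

E is quadratic, so its Hessian is the constant matrix H = [[8, 8], [8, 4]].
det(H) = -32, tr(H) = 12.
det(H) < 0, so H is indefinite: neither convex nor concave.

neither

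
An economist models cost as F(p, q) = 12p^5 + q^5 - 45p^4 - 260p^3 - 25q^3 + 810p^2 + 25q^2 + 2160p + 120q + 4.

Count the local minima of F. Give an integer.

4

F separates as a function of p plus a function of q, so ∇F=0 decouples.
∂F/∂p = 60(p - 4)(p - 3)(p + 1)(p + 3) = 0 at p ∈ {-3, -1, 3, 4}; ∂F/∂q = 5(q - 3)(q - 2)(q + 1)(q + 4) = 0 at q ∈ {-4, -1, 2, 3}.
The Hessian is diagonal: diag(F_pp, F_qq). Second derivatives: F_pp(-3)=-5040, F_pp(-1)=2400, F_pp(3)=-1440, F_pp(4)=2100; F_qq(-4)=-630, F_qq(-1)=180, F_qq(2)=-90, F_qq(3)=140.
Local minima occur where both diagonal entries positive: (-1, -1), (-1, 3), (4, -1), (4, 3). Count: 4.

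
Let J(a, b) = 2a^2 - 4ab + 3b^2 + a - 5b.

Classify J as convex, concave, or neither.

J is quadratic, so its Hessian is the constant matrix H = [[4, -4], [-4, 6]].
det(H) = 8, tr(H) = 10.
det(H) > 0 and tr(H) > 0, so H is positive definite everywhere: convex.

convex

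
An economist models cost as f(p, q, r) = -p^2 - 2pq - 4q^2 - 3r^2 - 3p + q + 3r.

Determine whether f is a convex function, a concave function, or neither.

concave

f is quadratic, so its Hessian is the constant matrix H = [[-2, -2, 0], [-2, -8, 0], [0, 0, -6]].
Leading principal minors: -2, 12, -72.
Signs alternate −, +, − ⇒ H ≺ 0 ⇒ concave.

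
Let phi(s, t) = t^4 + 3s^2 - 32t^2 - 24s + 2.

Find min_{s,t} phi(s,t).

-302

phi(s,t) separates as P(s) + Q(t) + 2, so its minimum is min P + min Q + 2.
P'(s) = 6s - 24 vanishes at s ∈ {4}; Q'(t) = 4t(t - 4)(t + 4) vanishes at t ∈ {-4, 0, 4}.
Local minima of P (where P''>0): P(4)=-48. Local minima of Q: Q(-4)=-256, Q(4)=-256.
So the global minimum of phi is P(4) + Q(-4) + 2 = -48 − 256 + 2 = -302, attained at (4, -4).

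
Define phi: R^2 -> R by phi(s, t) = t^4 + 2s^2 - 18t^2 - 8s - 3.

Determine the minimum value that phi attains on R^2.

-92

phi(s,t) separates as P(s) + Q(t) − 3, so its minimum is min P + min Q − 3.
P'(s) = 4s - 8 vanishes at s ∈ {2}; Q'(t) = 4t(t - 3)(t + 3) vanishes at t ∈ {-3, 0, 3}.
Local minima of P (where P''>0): P(2)=-8. Local minima of Q: Q(-3)=-81, Q(3)=-81.
So the global minimum of phi is P(2) + Q(-3) − 3 = -8 − 81 − 3 = -92, attained at (2, -3).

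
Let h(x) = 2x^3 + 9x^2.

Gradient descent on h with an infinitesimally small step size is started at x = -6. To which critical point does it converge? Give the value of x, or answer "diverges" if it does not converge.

h'(x) = 6x(x + 3), so h'(-6) = 108.
Gradient descent moves in the -h' direction, i.e. x is decreasing.
There is no critical point below x=-6, and h' keeps the same sign, so the iterate runs off to −∞.

diverges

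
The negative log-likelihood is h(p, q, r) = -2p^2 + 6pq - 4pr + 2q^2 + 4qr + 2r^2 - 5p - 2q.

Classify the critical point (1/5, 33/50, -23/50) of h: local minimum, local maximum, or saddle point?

saddle point

The Hessian is constant: H = [[-4, 6, -4], [6, 4, 4], [-4, 4, 4]].
Leading principal minors: Δ₁ = -4, Δ₂ = -52, Δ₃ = -400.
The minors fit neither the all-positive nor the alternating-sign pattern, so H is indefinite: a saddle point.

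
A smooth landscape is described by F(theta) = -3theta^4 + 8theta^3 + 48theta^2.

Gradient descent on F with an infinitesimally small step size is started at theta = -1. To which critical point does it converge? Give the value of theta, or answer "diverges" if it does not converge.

0

F'(theta) = -12theta(theta - 4)(theta + 2), so F'(-1) = -60.
Gradient descent moves in the -F' direction, i.e. theta is increasing.
The nearest critical point in that direction is theta = 0, where F'' = 96 > 0 (a local minimum). The iterate converges there.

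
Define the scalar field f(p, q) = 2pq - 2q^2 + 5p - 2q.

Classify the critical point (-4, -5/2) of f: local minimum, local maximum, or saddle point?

The Hessian of f is constant: H = [[0, 2], [2, -4]].
det(H) = 0·(-4) − 2² = -4.
Since det(H) < 0, H is indefinite and the critical point is a saddle point.

saddle point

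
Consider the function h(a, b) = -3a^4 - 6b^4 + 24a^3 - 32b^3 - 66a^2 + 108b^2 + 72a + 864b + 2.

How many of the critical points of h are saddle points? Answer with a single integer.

h separates as a function of a plus a function of b, so ∇h=0 decouples.
∂h/∂a = -12(a - 3)(a - 2)(a - 1) = 0 at a ∈ {1, 2, 3}; ∂h/∂b = -24(b - 3)(b + 3)(b + 4) = 0 at b ∈ {-4, -3, 3}.
The Hessian is diagonal: diag(h_aa, h_bb). Second derivatives: h_aa(1)=-24, h_aa(2)=12, h_aa(3)=-24; h_bb(-4)=-168, h_bb(-3)=144, h_bb(3)=-1008.
Saddle points occur where the two diagonal entries have opposite signs: (1, -3), (2, -4), (2, 3), (3, -3). Count: 4.

4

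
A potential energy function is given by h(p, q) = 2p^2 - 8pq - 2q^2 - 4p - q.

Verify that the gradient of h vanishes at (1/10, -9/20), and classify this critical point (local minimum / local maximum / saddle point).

saddle point

∇h = (4p - 8q - 4, -8p - 4q - 1); substituting (1/10, -9/20) gives ∇h = (0, 0), so (1/10, -9/20) is indeed a critical point.
The Hessian of h is constant: H = [[4, -8], [-8, -4]].
det(H) = 4·(-4) − (-8)² = -80.
Since det(H) < 0, H is indefinite and the critical point is a saddle point.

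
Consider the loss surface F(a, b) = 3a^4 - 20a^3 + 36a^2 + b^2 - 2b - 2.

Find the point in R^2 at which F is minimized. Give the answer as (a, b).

(0, 1)

F(a,b) separates as P(a) + Q(b) − 2, so its minimum is min P + min Q − 2.
P'(a) = 12a(a - 3)(a - 2) vanishes at a ∈ {0, 2, 3}; Q'(b) = 2b - 2 vanishes at b ∈ {1}.
Local minima of P (where P''>0): P(0)=0, P(3)=27. Local minima of Q: Q(1)=-1.
So the global minimum of F is P(0) + Q(1) − 2 = 0 − 1 − 2 = -3, attained at (0, 1).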